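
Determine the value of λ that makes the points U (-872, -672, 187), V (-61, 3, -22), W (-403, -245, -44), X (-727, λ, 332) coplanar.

-612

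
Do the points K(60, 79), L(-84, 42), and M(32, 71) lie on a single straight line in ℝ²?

No

KL = (-144, -37), KM = (-28, -8).
Twice the signed area of △KLM is (-144)(-8) − (-37)(-28) = 116.
The area is nonzero, so the three points are not collinear.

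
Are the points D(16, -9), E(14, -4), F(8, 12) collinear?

No

DE = (-2, 5), DF = (-8, 21).
det[DE; DF] = (-2)(21) − (5)(-8) = -2.
The determinant is nonzero, so they are not collinear.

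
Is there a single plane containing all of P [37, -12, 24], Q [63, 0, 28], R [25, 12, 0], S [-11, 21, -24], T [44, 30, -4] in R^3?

The plane through P, Q, R has normal n = PQ × PR = (-384, 576, 768) and equation n·X = -2688.
Checking the remaining points: n·S = -2112, n·T = -2688.
Since n·S = -2112 ≠ -2688, S is off the plane and the points are not all coplanar.

No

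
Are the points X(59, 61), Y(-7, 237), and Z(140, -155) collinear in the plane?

Yes

XY = (-66, 176), XZ = (81, -216).
det[XY; XZ] = (-66)(-216) − (176)(81) = 0.
The determinant is zero, so the points are collinear.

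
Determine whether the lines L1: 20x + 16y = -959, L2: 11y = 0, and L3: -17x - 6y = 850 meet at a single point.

No

Intersecting L1 and L2: solving the 2×2 system gives (x, y) = (-959/20, 0).
Substitute into L3: (-17)(-959/20) + (-6)(0) = 16303/20.
But L3 requires 850 ≠ 16303/20, so the three lines have no common point.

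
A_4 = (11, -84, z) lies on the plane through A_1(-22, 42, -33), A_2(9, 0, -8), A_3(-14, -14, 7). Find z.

54

Coplanarity requires A_1A_2 · (A_1A_3 × A_1A_4) = 0.
A_1A_2 = (31, -42, 25), A_1A_3 = (8, -56, 40); the triple product is linear in z with coefficient -1400 and constant term 75600.
Setting it to zero: z = 54.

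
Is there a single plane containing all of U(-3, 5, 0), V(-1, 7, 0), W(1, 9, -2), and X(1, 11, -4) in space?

No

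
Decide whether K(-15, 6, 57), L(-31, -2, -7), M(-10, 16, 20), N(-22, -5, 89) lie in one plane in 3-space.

No

A normal to the plane through K, L, M is n = KL × KM = (936, -912, -120).
The plane has equation n·P = -26352. For N: n·N = -26712.
-26712 ≠ -26352, so N is off the plane.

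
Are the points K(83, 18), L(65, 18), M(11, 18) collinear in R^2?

KL = (-18, 0), KM = (-72, 0).
Twice the signed area of △KLM is (-18)(0) − (0)(-72) = 0.
The triangle is degenerate (zero area), so the points are collinear.

Yes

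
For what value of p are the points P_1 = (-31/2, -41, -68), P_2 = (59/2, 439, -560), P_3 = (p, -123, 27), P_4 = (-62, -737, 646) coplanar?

319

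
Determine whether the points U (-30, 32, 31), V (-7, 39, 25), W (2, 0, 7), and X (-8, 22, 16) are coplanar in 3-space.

With U as base: UV = (23, 7, -6), UW = (32, -32, -24), UX = (22, -10, -15).
UW × UX = (240, -48, 384).
UV · (UW × UX) = 2880.
Since 2880 ≠ 0, the four points are not coplanar.

No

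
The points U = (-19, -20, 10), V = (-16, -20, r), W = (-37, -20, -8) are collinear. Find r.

13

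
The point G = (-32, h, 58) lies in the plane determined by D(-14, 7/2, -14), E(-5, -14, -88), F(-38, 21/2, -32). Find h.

The plane through D, E, F has equation 833x + 1938y − 357z = 119.
Substituting G: (1938)h + (-47362) = 119, so h = 49/2.

49/2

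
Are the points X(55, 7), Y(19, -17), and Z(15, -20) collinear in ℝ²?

No

XY = (-36, -24), XZ = (-40, -27).
det[XY; XZ] = (-36)(-27) − (-24)(-40) = 12.
The determinant is nonzero, so they are not collinear.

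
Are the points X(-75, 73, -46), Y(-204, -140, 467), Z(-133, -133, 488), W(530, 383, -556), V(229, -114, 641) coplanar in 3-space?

The plane through X, Y, Z has normal n = XY × XZ = (-8064, 39132, 14220) and equation n·P = 2807316.
Checking the remaining points: n·W = 2807316, n·V = 2807316.
All equal 2807316, so all 5 points lie in one plane.

Yes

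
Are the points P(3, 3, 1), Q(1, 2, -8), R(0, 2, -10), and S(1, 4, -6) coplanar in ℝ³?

No

With P as base: PQ = (-2, -1, -9), PR = (-3, -1, -11), PS = (-2, 1, -7).
PR × PS = (18, 1, -5).
PQ · (PR × PS) = 8.
Since 8 ≠ 0, the four points are not coplanar.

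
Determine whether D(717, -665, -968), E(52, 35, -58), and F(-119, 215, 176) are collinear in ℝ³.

Yes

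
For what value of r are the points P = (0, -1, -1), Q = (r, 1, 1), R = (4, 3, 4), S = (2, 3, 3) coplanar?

Normal to plane PRS: n = (-4, -6, 8); plane equation n·X = -2.
Requiring n·Q = -2: (-4)r + (2) = -2.
So r = 1.

1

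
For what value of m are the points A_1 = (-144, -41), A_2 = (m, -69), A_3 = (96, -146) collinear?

-80

Collinearity: (A_2 − A_1) must be parallel to (A_3 − A_1) = (240, -105).
Cross-multiplying the components: (m − (-144))·(-105) = (-28)·(240).
Solving gives m = -80.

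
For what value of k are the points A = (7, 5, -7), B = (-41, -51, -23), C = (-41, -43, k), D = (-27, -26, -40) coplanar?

-43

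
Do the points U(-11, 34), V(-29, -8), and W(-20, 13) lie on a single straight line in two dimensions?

UV = (-18, -42), UW = (-9, -21).
Checking proportionality: UW = 1/2·UV, so the vectors are parallel and the points are collinear.

Yes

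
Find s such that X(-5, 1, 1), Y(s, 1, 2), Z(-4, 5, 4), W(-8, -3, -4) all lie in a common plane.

Coplanarity ⇔ det[XY; XZ; XW] = 0.
Expanding, this is linear in s: (-8)s + (-32) = 0.
So s = -4.

-4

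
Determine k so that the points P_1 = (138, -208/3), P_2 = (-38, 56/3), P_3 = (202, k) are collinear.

The three points are collinear iff det[P_1P_2; P_1P_3] = 0.
This determinant is linear in k: (-176)k + (-53504/3) = 0, so k = -304/3.

-304/3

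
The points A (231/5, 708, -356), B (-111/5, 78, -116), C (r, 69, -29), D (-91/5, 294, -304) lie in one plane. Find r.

The points are coplanar iff AB · (AC × AD) = 0.
Expanding, this is linear in r: (-66600)r + (-519480) = 0.
So r = -39/5.

-39/5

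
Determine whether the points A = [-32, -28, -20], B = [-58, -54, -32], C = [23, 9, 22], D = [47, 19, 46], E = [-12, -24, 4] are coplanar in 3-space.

Yes

The plane through A, B, C has normal n = AB × AC = (-648, 432, 468) and equation n·P = -720.
Checking the remaining points: n·D = -720, n·E = -720.
All equal -720, so all 5 points lie in one plane.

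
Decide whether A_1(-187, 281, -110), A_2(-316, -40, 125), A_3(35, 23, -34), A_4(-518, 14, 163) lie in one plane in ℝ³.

Yes

A normal to the plane through A_1, A_2, A_3 is n = A_1A_2 × A_1A_3 = (36234, 61974, 104544).
The plane has equation n·P = -860904. For A_4: n·A_4 = -860904.
Equal, so A_4 lies in the plane and all four are coplanar.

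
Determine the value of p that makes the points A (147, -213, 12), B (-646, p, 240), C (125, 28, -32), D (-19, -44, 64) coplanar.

Normal to plane ACD: n = (19968, 8448, 36288); plane equation n·P = 1571328.
Requiring n·B = 1571328: (8448)p + (-4190208) = 1571328.
So p = 682.

682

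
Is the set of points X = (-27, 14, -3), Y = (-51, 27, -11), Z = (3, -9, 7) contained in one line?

No

XY = (-24, 13, -8), XZ = (30, -23, 10).
Comparing components 2 and 3: (13)(10) − (-8)(-23) = -54 ≠ 0, so XY and XZ are not parallel and the points are not collinear.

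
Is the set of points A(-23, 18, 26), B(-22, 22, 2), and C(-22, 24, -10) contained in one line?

No

AB = (1, 4, -24), AC = (1, 6, -36).
AB × AC = (0, 12, 2).
The cross product is nonzero, so the points do not lie on one line.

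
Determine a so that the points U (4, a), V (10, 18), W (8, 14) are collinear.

6

The three points are collinear iff det[UV; UW] = 0.
This determinant is linear in a: (-2)a + (12) = 0, so a = 6.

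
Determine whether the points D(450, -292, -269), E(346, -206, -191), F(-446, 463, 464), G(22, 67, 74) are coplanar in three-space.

With D as base: DE = (-104, 86, 78), DF = (-896, 755, 733), DG = (-428, 359, 343).
DF × DG = (-4182, -6396, 1476).
DE · (DF × DG) = 0.
The scalar triple product vanishes, so the four points are coplanar.

Yes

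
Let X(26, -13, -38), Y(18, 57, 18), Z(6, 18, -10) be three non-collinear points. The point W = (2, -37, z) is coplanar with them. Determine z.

The plane through X, Y, Z has equation 224x − 896y + 1152z = -26304.
Substituting W: (1152)z + (33600) = -26304, so z = -52.

-52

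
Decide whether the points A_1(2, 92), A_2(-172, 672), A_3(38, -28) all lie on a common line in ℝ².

Yes

A_1A_2 = (-174, 580), A_1A_3 = (36, -120).
det[A_1A_2; A_1A_3] = (-174)(-120) − (580)(36) = 0.
The determinant is zero, so the points are collinear.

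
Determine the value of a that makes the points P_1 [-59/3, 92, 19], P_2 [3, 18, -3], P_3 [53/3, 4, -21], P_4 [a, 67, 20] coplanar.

-55/3

Coplanarity ⇔ det[P_1P_2; P_1P_3; P_1P_4] = 0.
Expanding, this is linear in a: (1024)a + (56320/3) = 0.
So a = -55/3.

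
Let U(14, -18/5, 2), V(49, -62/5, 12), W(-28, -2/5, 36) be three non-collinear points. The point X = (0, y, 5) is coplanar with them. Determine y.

-6/5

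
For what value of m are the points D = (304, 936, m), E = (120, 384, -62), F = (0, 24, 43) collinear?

Collinearity requires DE × DF = 0; each component is linear in m.
The x-component gives (-360)m + (-80280) = 0, so m = -223.
The remaining components then also vanish.

-223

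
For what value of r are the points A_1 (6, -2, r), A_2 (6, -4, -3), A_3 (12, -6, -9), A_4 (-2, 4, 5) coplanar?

-3

The points are coplanar iff A_1A_2 · (A_1A_3 × A_1A_4) = 0.
Expanding, this is linear in r: (-32)r + (-96) = 0.
So r = -3.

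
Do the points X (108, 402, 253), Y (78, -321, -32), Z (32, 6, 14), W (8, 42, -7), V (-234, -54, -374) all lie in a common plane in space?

The plane through X, Y, Z has normal n = XY × XZ = (59937, 14490, -43068) and equation n·P = 1401972.
Checking the remaining points: n·W = 1389552, n·V = 1299714.
Since n·W = 1389552 ≠ 1401972, W is off the plane and the points are not all coplanar.

No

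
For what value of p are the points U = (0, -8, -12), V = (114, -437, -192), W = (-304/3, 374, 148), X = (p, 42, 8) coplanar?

-38/3

Coplanarity ⇔ det[UV; UW; UX] = 0.
Expanding, this is linear in p: (120)p + (1520) = 0.
So p = -38/3.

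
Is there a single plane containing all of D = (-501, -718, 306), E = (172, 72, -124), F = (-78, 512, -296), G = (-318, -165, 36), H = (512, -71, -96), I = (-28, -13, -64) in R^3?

No

The plane through D, E, F has normal n = DE × DF = (53320, 223256, 493620) and equation n·P = -35963408.
Checking the remaining points: n·G = -36022680, n·H = -35938856, n·I = -35986968.
Since n·G = -36022680 ≠ -35963408, G is off the plane and the points are not all coplanar.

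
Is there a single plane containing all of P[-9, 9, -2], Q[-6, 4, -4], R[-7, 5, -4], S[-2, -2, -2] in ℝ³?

No

A normal to the plane through P, Q, R is n = PQ × PR = (2, 2, -2).
The plane has equation n·X = 4. For S: n·S = -4.
-4 ≠ 4, so S is off the plane.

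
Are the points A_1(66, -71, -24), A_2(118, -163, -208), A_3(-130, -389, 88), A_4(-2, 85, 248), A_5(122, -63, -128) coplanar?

The plane through A_1, A_2, A_3 has normal n = A_1A_2 × A_1A_3 = (-68816, 30240, -34568) and equation n·P = -5859264.
Checking the remaining points: n·A_4 = -5864832, n·A_5 = -5875968.
Since n·A_4 = -5864832 ≠ -5859264, A_4 is off the plane and the points are not all coplanar.

No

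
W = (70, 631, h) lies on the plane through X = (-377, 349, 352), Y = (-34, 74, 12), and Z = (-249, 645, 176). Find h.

The plane through X, Y, Z has equation 149040x + 16848y + 136728z = -2179872.
Substituting W: (136728)h + (21063888) = -2179872, so h = -170.

-170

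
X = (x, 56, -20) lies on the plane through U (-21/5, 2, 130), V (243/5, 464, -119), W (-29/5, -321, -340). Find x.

43/5

The plane through U, V, W has equation −297567x + (126072/5)y − (81576/5)z = -4103829/5.
Substituting X: (-297567)x + (8691552/5) = -4103829/5, so x = 43/5.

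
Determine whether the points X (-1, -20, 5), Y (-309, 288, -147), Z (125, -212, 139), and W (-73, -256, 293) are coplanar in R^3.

A normal to the plane through X, Y, Z is n = XY × XZ = (12088, 22120, 20328).
The plane has equation n·P = -352848. For W: n·W = -589040.
-589040 ≠ -352848, so W is off the plane.

No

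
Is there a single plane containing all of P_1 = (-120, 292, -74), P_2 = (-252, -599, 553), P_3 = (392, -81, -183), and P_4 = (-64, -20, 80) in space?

With P_1 as base: P_1P_2 = (-132, -891, 627), P_1P_3 = (512, -373, -109), P_1P_4 = (56, -312, 154).
P_1P_3 × P_1P_4 = (-91450, -84952, -138856).
P_1P_2 · (P_1P_3 × P_1P_4) = 700920.
Since 700920 ≠ 0, the four points are not coplanar.

No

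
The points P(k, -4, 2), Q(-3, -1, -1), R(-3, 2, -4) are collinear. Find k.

-3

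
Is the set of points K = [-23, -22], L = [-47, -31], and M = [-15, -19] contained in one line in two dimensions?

KL = (-24, -9), KM = (8, 3).
Twice the signed area of △KLM is (-24)(3) − (-9)(8) = 0.
The triangle is degenerate (zero area), so the points are collinear.

Yes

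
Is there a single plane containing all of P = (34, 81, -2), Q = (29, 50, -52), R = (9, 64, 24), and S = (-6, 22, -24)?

Yes

A normal to the plane through P, Q, R is n = PQ × PR = (-1656, 1380, -690).
The plane has equation n·X = 56856. For S: n·S = 56856.
Equal, so S lies in the plane and all four are coplanar.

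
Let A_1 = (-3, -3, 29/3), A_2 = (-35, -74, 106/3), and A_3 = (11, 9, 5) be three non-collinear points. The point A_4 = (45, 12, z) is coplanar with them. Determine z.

8/3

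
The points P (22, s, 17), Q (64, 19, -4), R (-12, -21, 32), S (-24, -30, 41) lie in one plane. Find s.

-4

Coplanarity ⇔ det[PQ; PR; PS] = 0.
Expanding, this is linear in s: (-252)s + (-1008) = 0.
So s = -4.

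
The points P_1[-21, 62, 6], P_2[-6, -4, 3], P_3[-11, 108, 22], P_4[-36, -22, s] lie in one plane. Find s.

-21

Coplanarity ⇔ det[P_1P_2; P_1P_3; P_1P_4] = 0.
Expanding, this is linear in s: (1350)s + (28350) = 0.
So s = -21.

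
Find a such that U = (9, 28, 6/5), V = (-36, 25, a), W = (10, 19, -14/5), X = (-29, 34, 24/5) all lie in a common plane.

Coplanarity ⇔ det[UV; UW; UX] = 0.
Expanding, this is linear in a: (-336)a + (336) = 0.
So a = 1.

1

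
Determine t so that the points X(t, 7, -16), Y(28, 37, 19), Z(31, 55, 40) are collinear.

Direction YZ = (3, 18, 21). From the y-coordinate of X, the parameter along the line is τ = (7 − 37)/18 = -5/3.
Then t = 28 + (-5/3)·(3) = 23.

23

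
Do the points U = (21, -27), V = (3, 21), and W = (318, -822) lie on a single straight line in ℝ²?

No

UV = (-18, 48), UW = (297, -795).
If collinear, UW would be a scalar multiple of UV. But (-18)·(-795) ≠ (48)·(297) (difference 54), so they are not parallel; the points are not collinear.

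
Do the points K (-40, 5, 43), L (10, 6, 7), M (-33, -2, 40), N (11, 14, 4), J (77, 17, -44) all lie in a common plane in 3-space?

The plane through K, L, M has normal n = KL × KM = (-255, -102, -357) and equation n·P = -5661.
Checking the remaining points: n·N = -5661, n·J = -5661.
All equal -5661, so all 5 points lie in one plane.

Yes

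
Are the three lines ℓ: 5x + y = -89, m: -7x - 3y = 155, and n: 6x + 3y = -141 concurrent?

Yes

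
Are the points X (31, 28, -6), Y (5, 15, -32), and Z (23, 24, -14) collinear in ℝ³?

Yes

XY = (-26, -13, -26), XZ = (-8, -4, -8).
Each component of XZ is 4/13 times the corresponding component of XY, so XZ = 4/13·XY and the points are collinear.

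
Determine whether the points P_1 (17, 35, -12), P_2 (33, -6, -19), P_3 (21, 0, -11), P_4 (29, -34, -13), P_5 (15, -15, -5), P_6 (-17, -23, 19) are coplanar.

Yes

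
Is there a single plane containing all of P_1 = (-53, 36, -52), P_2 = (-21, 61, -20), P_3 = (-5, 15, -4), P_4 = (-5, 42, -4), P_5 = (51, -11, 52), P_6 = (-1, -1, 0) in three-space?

Yes

The plane through P_1, P_2, P_3 has normal n = P_1P_2 × P_1P_3 = (1872, 0, -1872) and equation n·P = -1872.
Checking the remaining points: n·P_4 = -1872, n·P_5 = -1872, n·P_6 = -1872.
All equal -1872, so all 6 points lie in one plane.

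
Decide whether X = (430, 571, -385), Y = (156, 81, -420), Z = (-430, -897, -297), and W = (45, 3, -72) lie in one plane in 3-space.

A normal to the plane through X, Y, Z is n = XY × XZ = (-94500, 54212, -19168).
The plane has equation n·P = -2300268. For W: n·W = -2709768.
-2709768 ≠ -2300268, so W is off the plane.

No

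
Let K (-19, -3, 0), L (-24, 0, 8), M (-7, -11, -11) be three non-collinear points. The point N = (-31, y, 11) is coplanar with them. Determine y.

A normal to the plane is n = KL × KM = (31, 41, 4).
N lies in the plane iff n · KN = 0.
This gives (41)y + (-205) = 0, so y = 5.

5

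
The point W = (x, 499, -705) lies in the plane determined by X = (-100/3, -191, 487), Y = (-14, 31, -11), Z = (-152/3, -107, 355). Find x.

The plane through X, Y, Z has equation 12528x + 11184y + 5472z = 111120.
Substituting W: (12528)x + (1723056) = 111120, so x = -386/3.

-386/3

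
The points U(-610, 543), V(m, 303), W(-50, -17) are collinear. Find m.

-370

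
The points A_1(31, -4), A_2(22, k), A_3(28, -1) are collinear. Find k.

5

Collinearity: (A_2 − A_1) must be parallel to (A_3 − A_1) = (-3, 3).
Cross-multiplying the components: (k − (-4))·(-3) = (-9)·(3).
Solving gives k = 5.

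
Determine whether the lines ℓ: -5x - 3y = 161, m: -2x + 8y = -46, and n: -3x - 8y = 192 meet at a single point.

Intersecting ℓ and m: solving the 2×2 system gives (x, y) = (-25, -12).
Substitute into n: (-3)(-25) + (-8)(-12) = 171.
But n requires 192 ≠ 171, so the three lines have no common point.

No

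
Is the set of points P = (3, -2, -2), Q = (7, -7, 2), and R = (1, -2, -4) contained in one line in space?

PQ = (4, -5, 4), PR = (-2, 0, -2).
Comparing components 2 and 3: (-5)(-2) − (4)(0) = 10 ≠ 0, so PQ and PR are not parallel and the points are not collinear.

No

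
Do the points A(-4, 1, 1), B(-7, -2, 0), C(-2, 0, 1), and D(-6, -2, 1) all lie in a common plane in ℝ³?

No

With A as base: AB = (-3, -3, -1), AC = (2, -1, 0), AD = (-2, -3, 0).
AC × AD = (0, 0, -8).
AB · (AC × AD) = 8.
Since 8 ≠ 0, the four points are not coplanar.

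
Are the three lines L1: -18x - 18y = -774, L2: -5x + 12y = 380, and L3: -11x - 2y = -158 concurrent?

Intersecting L1 and L2: solving the 2×2 system gives (x, y) = (8, 35).
Substitute into L3: (-11)(8) + (-2)(35) = -158.
This equals -158, so (8, 35) lies on all three lines and they are concurrent.

Yes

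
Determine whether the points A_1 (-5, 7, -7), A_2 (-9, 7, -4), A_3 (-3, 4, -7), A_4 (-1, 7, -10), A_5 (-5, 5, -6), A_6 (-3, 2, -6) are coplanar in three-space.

The plane through A_1, A_2, A_3 has normal n = A_1A_2 × A_1A_3 = (9, 6, 12) and equation n·P = -87.
Checking the remaining points: n·A_4 = -87, n·A_5 = -87, n·A_6 = -87.
All equal -87, so all 6 points lie in one plane.

Yes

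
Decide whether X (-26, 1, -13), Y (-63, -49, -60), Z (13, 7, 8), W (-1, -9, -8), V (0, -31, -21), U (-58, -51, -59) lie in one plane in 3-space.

The plane through X, Y, Z has normal n = XY × XZ = (-768, -1056, 1728) and equation n·P = -3552.
Checking the remaining points: n·W = -3552, n·V = -3552, n·U = -3552.
All equal -3552, so all 6 points lie in one plane.

Yes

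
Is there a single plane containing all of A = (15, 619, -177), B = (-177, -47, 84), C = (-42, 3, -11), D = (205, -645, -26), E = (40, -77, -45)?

No

The plane through A, B, C has normal n = AB × AC = (50220, 16995, 80310) and equation n·P = -2941665.
Checking the remaining points: n·D = -2754735, n·E = -2913765.
Since n·D = -2754735 ≠ -2941665, D is off the plane and the points are not all coplanar.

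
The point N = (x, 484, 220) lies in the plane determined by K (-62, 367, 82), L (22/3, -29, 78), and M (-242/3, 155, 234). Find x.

Coplanarity requires KL · (KM × KN) = 0.
KL = (208/3, -396, -4), KM = (-56/3, -212, 152); the triple product is linear in x with coefficient -61040 and constant term -8057280.
Setting it to zero: x = -132.

-132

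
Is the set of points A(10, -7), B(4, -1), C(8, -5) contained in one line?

AB = (-6, 6), AC = (-2, 2).
Twice the signed area of △ABC is (-6)(2) − (6)(-2) = 0.
The triangle is degenerate (zero area), so the points are collinear.

Yes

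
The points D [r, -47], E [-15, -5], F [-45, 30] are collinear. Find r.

21

Collinearity: (D − E) must be parallel to (F − E) = (-30, 35).
Cross-multiplying the components: (r − (-15))·(35) = (-42)·(-30).
Solving gives r = 21.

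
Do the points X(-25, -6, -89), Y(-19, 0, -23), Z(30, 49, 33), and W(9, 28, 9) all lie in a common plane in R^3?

Yes

A normal to the plane through X, Y, Z is n = XY × XZ = (-2898, 2898, 0).
The plane has equation n·P = 55062. For W: n·W = 55062.
Equal, so W lies in the plane and all four are coplanar.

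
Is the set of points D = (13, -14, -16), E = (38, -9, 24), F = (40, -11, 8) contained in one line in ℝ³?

No

DE = (25, 5, 40), DF = (27, 3, 24).
Comparing components 3 and 1: (40)(27) − (25)(24) = 480 ≠ 0, so DE and DF are not parallel and the points are not collinear.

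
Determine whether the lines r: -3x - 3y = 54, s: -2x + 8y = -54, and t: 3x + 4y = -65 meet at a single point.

No

The three lines meet at one point iff the augmented coefficient matrix [aᵢ bᵢ cᵢ] has rank < 3, i.e. its determinant vanishes.
Here the determinant is 60.
Nonzero, so no common point exists.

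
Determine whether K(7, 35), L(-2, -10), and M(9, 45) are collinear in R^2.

Yes

KL = (-9, -45), KM = (2, 10).
Checking proportionality: KM = -2/9·KL, so the vectors are parallel and the points are collinear.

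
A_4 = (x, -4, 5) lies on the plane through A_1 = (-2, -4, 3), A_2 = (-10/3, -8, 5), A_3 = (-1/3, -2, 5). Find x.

Coplanarity requires A_1A_2 · (A_1A_3 × A_1A_4) = 0.
A_1A_2 = (-4/3, -4, 2), A_1A_3 = (5/3, 2, 2); the triple product is linear in x with coefficient -12 and constant term -16.
Setting it to zero: x = -4/3.

-4/3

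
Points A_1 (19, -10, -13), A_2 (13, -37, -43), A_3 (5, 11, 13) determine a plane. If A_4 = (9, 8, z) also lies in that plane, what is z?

9

A normal to the plane is n = A_1A_2 × A_1A_3 = (-72, 576, -504).
A_4 lies in the plane iff n · A_1A_4 = 0.
This gives (-504)z + (4536) = 0, so z = 9.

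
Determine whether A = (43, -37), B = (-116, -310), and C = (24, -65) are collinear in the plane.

No

AB = (-159, -273), AC = (-19, -28).
Twice the signed area of △ABC is (-159)(-28) − (-273)(-19) = -735.
The area is nonzero, so the three points are not collinear.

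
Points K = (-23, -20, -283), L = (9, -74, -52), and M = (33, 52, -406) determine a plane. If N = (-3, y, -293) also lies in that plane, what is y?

Coplanarity requires KL · (KM × KN) = 0.
KL = (32, -54, 231), KM = (56, 72, -123); the triple product is linear in y with coefficient 16872 and constant term 84360.
Setting it to zero: y = -5.

-5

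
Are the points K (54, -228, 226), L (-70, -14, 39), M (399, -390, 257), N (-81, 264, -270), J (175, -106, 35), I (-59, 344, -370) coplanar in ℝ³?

The plane through K, L, M has normal n = KL × KM = (-23660, -60671, -53742) and equation n·P = 409656.
Checking the remaining points: n·N = 409656, n·J = 409656, n·I = 409656.
All equal 409656, so all 6 points lie in one plane.

Yes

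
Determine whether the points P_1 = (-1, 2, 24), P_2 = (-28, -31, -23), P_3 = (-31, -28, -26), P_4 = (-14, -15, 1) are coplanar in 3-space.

Yes

The four points are coplanar iff the 3×3 determinant with rows P_1P_2, P_1P_3, P_1P_4 is zero.
Rows: (-27, -33, -47), (-30, -30, -50), (-13, -17, -23).
Expanding along the first row: (-27)(-160) − (-33)(40) + (-47)(120) = 0.
Zero determinant ⇒ coplanar.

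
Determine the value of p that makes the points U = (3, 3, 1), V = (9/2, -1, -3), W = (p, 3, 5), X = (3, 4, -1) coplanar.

5/2

The points are coplanar iff UV · (UW × UX) = 0.
Expanding, this is linear in p: (-12)p + (30) = 0.
So p = 5/2.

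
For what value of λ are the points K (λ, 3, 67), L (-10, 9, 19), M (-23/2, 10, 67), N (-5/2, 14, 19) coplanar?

-22

The points are coplanar iff KL · (KM × KN) = 0.
Expanding, this is linear in λ: (240)λ + (5280) = 0.
So λ = -22.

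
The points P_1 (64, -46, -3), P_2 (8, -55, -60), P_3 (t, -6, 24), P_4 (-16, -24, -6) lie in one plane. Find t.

-32

Coplanarity ⇔ det[P_1P_2; P_1P_3; P_1P_4] = 0.
Expanding, this is linear in t: (-1281)t + (-40992) = 0.
So t = -32.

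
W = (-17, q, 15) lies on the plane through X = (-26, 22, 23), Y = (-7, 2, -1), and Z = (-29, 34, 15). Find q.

The plane through X, Y, Z has equation 448x + 224y + 168z = -2856.
Substituting W: (224)q + (-5096) = -2856, so q = 10.

10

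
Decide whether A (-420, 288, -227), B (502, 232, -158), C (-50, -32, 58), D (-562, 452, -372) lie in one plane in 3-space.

A normal to the plane through A, B, C is n = AB × AC = (6120, -237240, -274320).
The plane has equation n·P = -8624880. For D: n·D = -8624880.
Equal, so D lies in the plane and all four are coplanar.

Yes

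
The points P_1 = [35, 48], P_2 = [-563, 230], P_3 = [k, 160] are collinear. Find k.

-333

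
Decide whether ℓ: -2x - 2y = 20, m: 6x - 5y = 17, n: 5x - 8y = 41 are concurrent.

Lines aᵢx + bᵢy = cᵢ with pairwise distinct directions are concurrent exactly when det[aᵢ bᵢ cᵢ] = 0.
Here the determinant is 0.
It vanishes, so the lines are concurrent at (-3, -7).

Yes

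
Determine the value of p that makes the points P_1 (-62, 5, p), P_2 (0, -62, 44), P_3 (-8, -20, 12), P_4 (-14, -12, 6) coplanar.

-6

The points are coplanar iff P_1P_2 · (P_1P_3 × P_1P_4) = 0.
Expanding, this is linear in p: (-188)p + (-1128) = 0.
So p = -6.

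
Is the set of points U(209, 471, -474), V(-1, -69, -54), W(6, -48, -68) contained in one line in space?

No

UV = (-210, -540, 420), UW = (-203, -519, 406).
Comparing components 2 and 3: (-540)(406) − (420)(-519) = -1260 ≠ 0, so UV and UW are not parallel and the points are not collinear.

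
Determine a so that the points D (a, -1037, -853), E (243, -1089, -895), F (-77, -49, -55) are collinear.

227

Collinearity requires DE × DF = 0; each component is linear in a.
The y-component gives (840)a + (-190680) = 0, so a = 227.
The remaining components then also vanish.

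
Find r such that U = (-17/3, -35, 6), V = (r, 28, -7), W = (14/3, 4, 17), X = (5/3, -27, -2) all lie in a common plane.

Normal to plane UWX: n = (-400, 490/3, -610/3); plane equation n·P = -4670.
Requiring n·V = -4670: (-400)r + (17990/3) = -4670.
So r = 80/3.

80/3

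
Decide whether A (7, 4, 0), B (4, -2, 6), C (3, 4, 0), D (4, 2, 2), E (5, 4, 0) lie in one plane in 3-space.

The plane through A, B, C has normal n = AB × AC = (0, -24, -24) and equation n·P = -96.
Checking the remaining points: n·D = -96, n·E = -96.
All equal -96, so all 5 points lie in one plane.

Yes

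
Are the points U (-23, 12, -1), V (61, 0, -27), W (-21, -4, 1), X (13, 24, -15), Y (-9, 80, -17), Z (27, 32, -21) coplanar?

The plane through U, V, W has normal n = UV × UW = (-440, -220, -1320) and equation n·P = 8800.
Checking the remaining points: n·X = 8800, n·Y = 8800, n·Z = 8800.
All equal 8800, so all 6 points lie in one plane.

Yes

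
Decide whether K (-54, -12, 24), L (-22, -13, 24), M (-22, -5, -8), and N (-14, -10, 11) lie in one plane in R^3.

The four points are coplanar iff the 3×3 determinant with rows KL, KM, KN is zero.
Rows: (32, -1, 0), (32, 7, -32), (40, 2, -13).
Expanding along the first row: (32)(-27) − (-1)(864) + (0)(-216) = 0.
Zero determinant ⇒ coplanar.

Yes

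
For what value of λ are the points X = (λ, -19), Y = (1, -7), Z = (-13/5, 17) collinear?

14/5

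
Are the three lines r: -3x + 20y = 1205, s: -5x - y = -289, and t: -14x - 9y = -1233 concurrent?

Lines aᵢx + bᵢy = cᵢ with pairwise distinct directions are concurrent exactly when det[aᵢ bᵢ cᵢ] = 0.
Here the determinant is -921.
Nonzero, so no common point exists.

No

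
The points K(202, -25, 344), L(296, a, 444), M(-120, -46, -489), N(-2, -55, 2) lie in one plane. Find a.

-6

Normal to plane KMN: n = (-17808, 59808, 5376); plane equation n·P = -3243072.
Requiring n·L = -3243072: (59808)a + (-2884224) = -3243072.
So a = -6.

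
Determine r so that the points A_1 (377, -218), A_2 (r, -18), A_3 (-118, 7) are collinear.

-63

The three points are collinear iff det[A_1A_2; A_1A_3] = 0.
This determinant is linear in r: (225)r + (14175) = 0, so r = -63.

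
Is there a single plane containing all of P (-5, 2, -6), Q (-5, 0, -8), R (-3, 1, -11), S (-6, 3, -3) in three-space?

Yes

A normal to the plane through P, Q, R is n = PQ × PR = (8, -4, 4).
The plane has equation n·X = -72. For S: n·S = -72.
Equal, so S lies in the plane and all four are coplanar.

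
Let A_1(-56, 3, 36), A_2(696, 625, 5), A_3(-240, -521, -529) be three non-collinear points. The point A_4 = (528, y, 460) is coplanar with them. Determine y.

777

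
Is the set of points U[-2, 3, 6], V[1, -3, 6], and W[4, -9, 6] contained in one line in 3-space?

Yes

UV = (3, -6, 0), UW = (6, -12, 0).
Each component of UW is 2 times the corresponding component of UV, so UW = 2·UV and the points are collinear.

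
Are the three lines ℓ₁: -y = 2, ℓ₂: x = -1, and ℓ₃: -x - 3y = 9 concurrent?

No

Lines aᵢx + bᵢy = cᵢ with pairwise distinct directions are concurrent exactly when det[aᵢ bᵢ cᵢ] = 0.
Here the determinant is 2.
Nonzero, so no common point exists.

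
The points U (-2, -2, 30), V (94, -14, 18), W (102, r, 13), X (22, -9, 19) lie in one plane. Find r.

-17

The points are coplanar iff UV · (UW × UX) = 0.
Expanding, this is linear in r: (-768)r + (-13056) = 0.
So r = -17.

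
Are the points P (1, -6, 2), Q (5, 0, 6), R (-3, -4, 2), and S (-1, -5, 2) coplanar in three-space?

Yes

With P as base: PQ = (4, 6, 4), PR = (-4, 2, 0), PS = (-2, 1, 0).
PR × PS = (0, 0, 0).
PQ · (PR × PS) = 0.
The scalar triple product vanishes, so the four points are coplanar.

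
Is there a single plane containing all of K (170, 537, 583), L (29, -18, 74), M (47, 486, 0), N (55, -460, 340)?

No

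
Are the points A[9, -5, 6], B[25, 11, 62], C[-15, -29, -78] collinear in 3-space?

AB = (16, 16, 56), AC = (-24, -24, -84).
AB × AC = (0, 0, 0).
The cross product vanishes, so the three points are collinear.

Yes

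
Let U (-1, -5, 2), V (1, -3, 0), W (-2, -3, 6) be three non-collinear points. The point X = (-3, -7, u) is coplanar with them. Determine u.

A normal to the plane is n = UV × UW = (12, -6, 6).
X lies in the plane iff n · UX = 0.
This gives (6)u + (-24) = 0, so u = 4.

4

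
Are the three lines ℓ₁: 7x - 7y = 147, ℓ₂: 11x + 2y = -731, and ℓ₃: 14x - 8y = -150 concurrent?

The three lines meet at one point iff the augmented coefficient matrix [aᵢ bᵢ cᵢ] has rank < 3, i.e. its determinant vanishes.
Here the determinant is 0.
It vanishes, so the lines are concurrent at (-53, -74).

Yes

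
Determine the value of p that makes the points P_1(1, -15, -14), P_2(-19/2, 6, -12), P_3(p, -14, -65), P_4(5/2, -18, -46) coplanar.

1/2

Normal to plane P_1P_2P_4: n = (-666, -333, 0); plane equation n·P = 4329.
Requiring n·P_3 = 4329: (-666)p + (4662) = 4329.
So p = 1/2.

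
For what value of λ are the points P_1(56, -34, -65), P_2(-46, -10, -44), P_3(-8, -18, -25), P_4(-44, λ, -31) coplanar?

-10

Coplanarity ⇔ det[P_1P_2; P_1P_3; P_1P_4] = 0.
Expanding, this is linear in λ: (2736)λ + (27360) = 0.
So λ = -10.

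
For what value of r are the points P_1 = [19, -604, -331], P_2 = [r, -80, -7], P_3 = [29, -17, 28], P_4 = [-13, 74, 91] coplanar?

7

Normal to plane P_1P_3P_4: n = (4312, -15708, 25564); plane equation n·P = 1107876.
Requiring n·P_2 = 1107876: (4312)r + (1077692) = 1107876.
So r = 7.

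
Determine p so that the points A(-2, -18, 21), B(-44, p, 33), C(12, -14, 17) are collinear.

Collinearity requires AB × AC = 0; each component is linear in p.
The x-component gives (-4)p + (-120) = 0, so p = -30.
The remaining components then also vanish.

-30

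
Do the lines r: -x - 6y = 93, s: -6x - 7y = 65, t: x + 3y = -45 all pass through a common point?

The three lines meet at one point iff the augmented coefficient matrix [aᵢ bᵢ cᵢ] has rank < 3, i.e. its determinant vanishes.
Here the determinant is 87.
Nonzero, so no common point exists.

No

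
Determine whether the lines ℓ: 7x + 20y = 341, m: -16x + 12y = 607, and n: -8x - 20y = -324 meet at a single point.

No

Intersecting ℓ and m: solving the 2×2 system gives (x, y) = (-2012/101, 9705/404).
Substitute into n: (-8)(-2012/101) + (-20)(9705/404) = -32429/101.
But n requires -324 ≠ -32429/101, so the three lines have no common point.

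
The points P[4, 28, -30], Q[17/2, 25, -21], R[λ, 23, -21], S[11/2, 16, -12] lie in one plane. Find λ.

6

Coplanarity ⇔ det[PQ; PR; PS] = 0.
Expanding, this is linear in λ: (-54)λ + (324) = 0.
So λ = 6.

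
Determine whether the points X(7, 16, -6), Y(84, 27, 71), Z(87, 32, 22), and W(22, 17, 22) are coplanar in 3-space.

With X as base: XY = (77, 11, 77), XZ = (80, 16, 28), XW = (15, 1, 28).
XZ × XW = (420, -1820, -160).
XY · (XZ × XW) = 0.
The scalar triple product vanishes, so the four points are coplanar.

Yes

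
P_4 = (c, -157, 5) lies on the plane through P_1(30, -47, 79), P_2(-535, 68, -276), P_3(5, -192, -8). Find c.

0

The plane through P_1, P_2, P_3 has equation −61480x − 40280y + 84800z = 6747960.
Substituting P_4: (-61480)c + (6747960) = 6747960, so c = 0.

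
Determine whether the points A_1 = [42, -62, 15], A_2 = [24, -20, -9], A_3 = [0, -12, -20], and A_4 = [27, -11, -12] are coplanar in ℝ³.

Yes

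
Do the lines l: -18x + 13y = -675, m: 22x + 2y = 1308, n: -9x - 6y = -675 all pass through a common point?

Yes

Intersecting l and m: solving the 2×2 system gives (x, y) = (57, 27).
Substitute into n: (-9)(57) + (-6)(27) = -675.
This equals -675, so (57, 27) lies on all three lines and they are concurrent.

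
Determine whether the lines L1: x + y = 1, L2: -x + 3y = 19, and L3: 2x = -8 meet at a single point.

Yes

Intersecting L1 and L2: solving the 2×2 system gives (x, y) = (-4, 5).
Substitute into L3: (2)(-4) + (0)(5) = -8.
This equals -8, so (-4, 5) lies on all three lines and they are concurrent.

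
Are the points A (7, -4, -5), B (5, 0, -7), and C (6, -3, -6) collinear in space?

No

AB = (-2, 4, -2), AC = (-1, 1, -1).
AB × AC = (-2, 0, 2).
The cross product is nonzero, so the points do not lie on one line.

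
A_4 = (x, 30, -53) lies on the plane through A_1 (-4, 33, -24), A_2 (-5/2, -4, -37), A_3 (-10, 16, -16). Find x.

19/2

Coplanarity requires A_1A_2 · (A_1A_3 × A_1A_4) = 0.
A_1A_2 = (3/2, -37, -13), A_1A_3 = (-6, -17, 8); the triple product is linear in x with coefficient -517 and constant term 9823/2.
Setting it to zero: x = 19/2.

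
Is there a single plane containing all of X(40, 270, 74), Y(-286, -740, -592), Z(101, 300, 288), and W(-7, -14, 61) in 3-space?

No

With X as base: XY = (-326, -1010, -666), XZ = (61, 30, 214), XW = (-47, -284, -13).
XZ × XW = (60386, -9265, -15914).
XY · (XZ × XW) = 270538.
Since 270538 ≠ 0, the four points are not coplanar.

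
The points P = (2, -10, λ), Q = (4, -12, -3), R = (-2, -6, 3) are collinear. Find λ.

-1

Collinearity requires PQ × PR = 0; each component is linear in λ.
The x-component gives (6)λ + (6) = 0, so λ = -1.
The remaining components then also vanish.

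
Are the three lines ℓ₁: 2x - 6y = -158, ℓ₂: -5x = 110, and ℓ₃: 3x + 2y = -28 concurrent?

Yes

The three lines meet at one point iff the augmented coefficient matrix [aᵢ bᵢ cᵢ] has rank < 3, i.e. its determinant vanishes.
Here the determinant is 0.
It vanishes, so the lines are concurrent at (-22, 19).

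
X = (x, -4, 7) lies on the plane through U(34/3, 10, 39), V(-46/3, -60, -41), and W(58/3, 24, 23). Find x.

22/3

Coplanarity requires UV · (UW × UX) = 0.
UV = (-80/3, -70, -80), UW = (8, 14, -16); the triple product is linear in x with coefficient 2240 and constant term -49280/3.
Setting it to zero: x = 22/3.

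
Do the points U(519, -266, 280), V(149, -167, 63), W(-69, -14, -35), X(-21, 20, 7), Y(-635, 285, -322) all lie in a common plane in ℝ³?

The plane through U, V, W has normal n = UV × UW = (23499, 11046, -35028) and equation n·P = -550095.
Checking the remaining points: n·X = -517755, n·Y = -494739.
Since n·X = -517755 ≠ -550095, X is off the plane and the points are not all coplanar.

No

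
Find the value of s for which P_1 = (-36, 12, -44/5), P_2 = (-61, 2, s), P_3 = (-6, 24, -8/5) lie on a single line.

Collinearity requires P_1P_2 × P_1P_3 = 0; each component is linear in s.
The x-component gives (-12)s + (-888/5) = 0, so s = -74/5.
The remaining components then also vanish.

-74/5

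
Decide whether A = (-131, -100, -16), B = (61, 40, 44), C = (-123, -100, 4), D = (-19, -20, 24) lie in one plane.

Yes

With A as base: AB = (192, 140, 60), AC = (8, 0, 20), AD = (112, 80, 40).
AC × AD = (-1600, 1920, 640).
AB · (AC × AD) = 0.
The scalar triple product vanishes, so the four points are coplanar.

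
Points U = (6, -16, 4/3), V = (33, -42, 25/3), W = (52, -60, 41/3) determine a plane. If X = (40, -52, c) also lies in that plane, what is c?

A normal to the plane is n = UV × UW = (-38/3, -11, 8).
X lies in the plane iff n · UX = 0.
This gives (8)c + (-136/3) = 0, so c = 17/3.

17/3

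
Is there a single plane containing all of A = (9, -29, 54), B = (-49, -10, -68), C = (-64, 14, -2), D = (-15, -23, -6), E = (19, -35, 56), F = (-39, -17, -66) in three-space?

The plane through A, B, C has normal n = AB × AC = (4182, 5658, -1107) and equation n·P = -186222.
Checking the remaining points: n·D = -186222, n·E = -180564, n·F = -186222.
Since n·E = -180564 ≠ -186222, E is off the plane and the points are not all coplanar.

No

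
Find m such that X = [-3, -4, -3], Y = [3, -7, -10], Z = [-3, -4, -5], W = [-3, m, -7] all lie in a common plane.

Normal to plane XYZ: n = (6, 12, 0); plane equation n·P = -66.
Requiring n·W = -66: (12)m + (-18) = -66.
So m = -4.

-4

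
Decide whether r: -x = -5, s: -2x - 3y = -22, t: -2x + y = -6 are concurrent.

Yes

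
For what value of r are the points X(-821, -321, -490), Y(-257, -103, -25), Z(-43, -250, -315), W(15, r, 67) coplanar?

Normal to plane XYZ: n = (5135, 263070, -129560); plane equation n·P = -25176905.
Requiring n·W = -25176905: (263070)r + (-8603495) = -25176905.
So r = -63.

-63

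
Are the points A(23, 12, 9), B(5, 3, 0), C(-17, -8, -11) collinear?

AB = (-18, -9, -9), AC = (-40, -20, -20).
AB × AC = (0, 0, 0).
The cross product vanishes, so the three points are collinear.

Yes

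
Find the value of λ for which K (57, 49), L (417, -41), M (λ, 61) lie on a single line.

9

Collinearity: (M − K) must be parallel to (L − K) = (360, -90).
Cross-multiplying the components: (λ − 57)·(-90) = (12)·(360).
Solving gives λ = 9.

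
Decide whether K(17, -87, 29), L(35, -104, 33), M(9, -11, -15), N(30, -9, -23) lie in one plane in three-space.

A normal to the plane through K, L, M is n = KL × KM = (444, 760, 1232).
The plane has equation n·P = -22844. For N: n·N = -21856.
-21856 ≠ -22844, so N is off the plane.

No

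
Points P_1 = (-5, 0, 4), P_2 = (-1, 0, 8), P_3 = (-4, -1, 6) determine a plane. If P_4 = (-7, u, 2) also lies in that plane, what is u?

Coplanarity requires P_1P_2 · (P_1P_3 × P_1P_4) = 0.
P_1P_2 = (4, 0, 4), P_1P_3 = (1, -1, 2); the triple product is linear in u with coefficient -4 and constant term 0.
Setting it to zero: u = 0.

0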